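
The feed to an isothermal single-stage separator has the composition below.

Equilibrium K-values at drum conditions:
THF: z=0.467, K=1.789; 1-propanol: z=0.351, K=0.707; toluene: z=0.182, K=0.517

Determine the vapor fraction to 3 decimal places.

Iterate (Newton) starting at ψ = 0.39:
  ψ = 0.390: g = 0.0573, g' = -0.273 → ψ = 0.600
  ψ = 0.600: g = 0.0015, g' = -0.262 → ψ = 0.606
Converged at ψ = 0.606.

ψ = 0.606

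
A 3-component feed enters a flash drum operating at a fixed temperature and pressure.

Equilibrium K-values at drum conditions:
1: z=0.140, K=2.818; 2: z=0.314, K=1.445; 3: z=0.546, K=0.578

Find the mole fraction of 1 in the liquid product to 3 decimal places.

Iterate (Newton) starting at ψ = 0.31:
  ψ = 0.310: g = 0.0205, g' = -0.366 → ψ = 0.366
  ψ = 0.366: g = 0.0005, g' = -0.349 → ψ = 0.367
Converged at ψ = 0.367.
Compositions from xᵢ = zᵢ/(1+ψ(Kᵢ−1)), yᵢ = Kᵢxᵢ:
  1: x = 0.084, y = 0.237
  2: x = 0.270, y = 0.390
  3: x = 0.646, y = 0.373

x_1 = 0.084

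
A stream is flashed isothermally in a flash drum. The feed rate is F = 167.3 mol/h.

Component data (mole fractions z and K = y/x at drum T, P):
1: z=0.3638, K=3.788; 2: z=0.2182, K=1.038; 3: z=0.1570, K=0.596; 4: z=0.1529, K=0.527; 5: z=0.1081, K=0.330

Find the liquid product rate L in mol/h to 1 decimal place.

Newton–Raphson from β = 0.41:
  β = 0.4100: g = 0.21584, g' = -0.7977 → β = 0.6806
  β = 0.6806: g = 0.03087, g' = -0.6242 → β = 0.7300
  β = 0.7300: g = 0.00003, g' = -0.6245 → β = 0.7301
Converged at β = 0.7301.
Then V = β·F = 0.7301·167.3 = 122.1 mol/h and L = F − V = 45.2 mol/h.

L = 45.2 mol/h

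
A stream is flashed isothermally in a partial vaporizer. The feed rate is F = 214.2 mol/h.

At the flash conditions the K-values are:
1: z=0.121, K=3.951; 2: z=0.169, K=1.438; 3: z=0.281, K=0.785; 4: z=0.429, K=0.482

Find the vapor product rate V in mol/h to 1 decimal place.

Rachford–Rice: g(V/F) = Σ zᵢ(Kᵢ−1)/(1+V/F(Kᵢ−1)) = 0.
Feasibility: ΣzᵢKᵢ = 1.148, Σzᵢ/Kᵢ = 1.396 — both > 1, two phases present.
Newton iteration, V/F⁰ = 0.38:
  V/F = 0.380: g = -0.1107, g' = -0.452 → V/F = 0.135
  V/F = 0.135: g = 0.0241, g' = -0.715 → V/F = 0.169
  V/F = 0.169: g = 0.0011, g' = -0.650 → V/F = 0.170
Converged at V/F = 0.170.
Then V = V/F·F = 0.1704·214.2 = 36.5 mol/h and L = F − V = 177.7 mol/h.

V = 36.5 mol/h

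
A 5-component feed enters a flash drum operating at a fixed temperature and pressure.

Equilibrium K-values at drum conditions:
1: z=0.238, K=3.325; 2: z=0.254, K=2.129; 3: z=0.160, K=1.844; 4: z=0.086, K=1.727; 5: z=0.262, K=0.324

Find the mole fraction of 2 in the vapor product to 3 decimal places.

y_2 = 0.271

Newton–Raphson from ψ = 0.5:
  ψ = 0.500: g = 0.3125, g' = -0.761 → ψ = 0.910
  ψ = 0.910: g = -0.0276, g' = -1.074 → ψ = 0.885
  ψ = 0.885: g = -0.0008, g' = -1.014 → ψ = 0.884
Converged at ψ = 0.884.
Compositions from xᵢ = zᵢ/(1+ψ(Kᵢ−1)), yᵢ = Kᵢxᵢ:
  1: x = 0.078, y = 0.259
  2: x = 0.127, y = 0.271
  3: x = 0.092, y = 0.169
  4: x = 0.052, y = 0.090
  5: x = 0.651, y = 0.211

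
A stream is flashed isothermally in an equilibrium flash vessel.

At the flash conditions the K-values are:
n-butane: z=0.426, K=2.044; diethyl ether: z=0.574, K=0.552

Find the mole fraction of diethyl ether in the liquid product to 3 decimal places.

x_diethyl ether = 0.700

Newton–Raphson from β = 0.68:
  β = 0.680: g = -0.1097, g' = -0.397 → β = 0.404
  β = 0.404: g = -0.0010, g' = -0.401 → β = 0.401
Converged at β = 0.401.
Compositions from xᵢ = zᵢ/(1+β(Kᵢ−1)), yᵢ = Kᵢxᵢ:
  n-butane: x = 0.300, y = 0.614
  diethyl ether: x = 0.700, y = 0.386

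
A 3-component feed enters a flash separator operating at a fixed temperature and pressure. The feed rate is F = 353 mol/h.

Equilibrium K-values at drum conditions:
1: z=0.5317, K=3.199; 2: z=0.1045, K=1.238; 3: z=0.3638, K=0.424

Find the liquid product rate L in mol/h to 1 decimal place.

L = 45.0 mol/h

Rachford–Rice: g(β) = Σ zᵢ(Kᵢ−1)/(1+β(Kᵢ−1)) = 0.
Check two-phase: ΣzᵢKᵢ = 1.9845 > 1 and Σzᵢ/Kᵢ = 1.1086 > 1, so g(0) = 0.9845 > 0 and g(1) = -0.1086 < 0.
Iterate (Newton) starting at β = 0.67:
  β = 0.6700: g = 0.15294, g' = -0.7448 → β = 0.8753
  β = 0.8753: g = -0.00232, g' = -0.7956 → β = 0.8724
Converged at β = 0.8724.
Then V = β·F = 0.8724·353 = 308.0 mol/h and L = F − V = 45.0 mol/h.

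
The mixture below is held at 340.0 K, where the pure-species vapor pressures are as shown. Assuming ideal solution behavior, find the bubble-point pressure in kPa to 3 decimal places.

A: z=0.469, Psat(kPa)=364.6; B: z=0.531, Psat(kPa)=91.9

At the bubble point ψ → 0, so ΣzᵢKᵢ = 1 with Kᵢ = Pᵢˢᵃᵗ/P ⇒ P = ΣzᵢPᵢˢᵃᵗ.
P = 0.469·364.6 + 0.531·91.9 = 219.796 kPa

Pbub = 219.796 kPa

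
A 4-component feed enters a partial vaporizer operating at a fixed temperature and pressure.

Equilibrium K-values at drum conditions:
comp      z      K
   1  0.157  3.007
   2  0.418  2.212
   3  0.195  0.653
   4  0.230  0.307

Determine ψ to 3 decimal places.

ψ = 0.708

Material balance + equilibrium reduce to Σ zᵢ(Kᵢ−1)/(1+ψ(Kᵢ−1)) = 0.
g(0) = ΣzᵢKᵢ − 1 = 0.595 and g(1) = 1 − Σzᵢ/Kᵢ = -0.289, so a root lies in (0, 1).
Newton–Raphson from ψ = 0.65:
  ψ = 0.650: g = 0.0427, g' = -0.716 → ψ = 0.710
  ψ = 0.710: g = -0.0010, g' = -0.754 → ψ = 0.708
Converged at ψ = 0.708.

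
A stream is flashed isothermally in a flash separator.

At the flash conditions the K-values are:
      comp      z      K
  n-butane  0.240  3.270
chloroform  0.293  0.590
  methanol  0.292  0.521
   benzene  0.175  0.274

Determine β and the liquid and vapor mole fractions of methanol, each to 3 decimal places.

Let β = V/F and solve Σ zᵢ(Kᵢ−1)/(1+β(Kᵢ−1)) = 0.
Feasibility: ΣzᵢKᵢ = 1.158, Σzᵢ/Kᵢ = 1.769 — both > 1, two phases present.
Newton–Raphson from β = 0.5:
  β = 0.500: g = -0.2793, g' = -0.692 → β = 0.097
  β = 0.097: g = 0.0384, g' = -1.066 → β = 0.133
  β = 0.133: g = 0.0017, g' = -0.975 → β = 0.134
Converged at β = 0.134.
Compositions from xᵢ = zᵢ/(1+β(Kᵢ−1)), yᵢ = Kᵢxᵢ:
  n-butane: x = 0.184, y = 0.601
  chloroform: x = 0.310, y = 0.183
  methanol: x = 0.312, y = 0.163
  benzene: x = 0.194, y = 0.053

β = 0.134, x_methanol = 0.312, y_methanol = 0.163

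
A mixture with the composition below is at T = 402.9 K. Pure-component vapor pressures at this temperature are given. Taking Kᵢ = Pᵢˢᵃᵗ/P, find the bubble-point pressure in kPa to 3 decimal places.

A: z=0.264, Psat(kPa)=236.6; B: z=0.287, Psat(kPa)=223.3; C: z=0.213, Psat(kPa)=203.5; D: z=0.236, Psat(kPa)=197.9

At the bubble point ψ → 0, so ΣzᵢKᵢ = 1 with Kᵢ = Pᵢˢᵃᵗ/P ⇒ P = ΣzᵢPᵢˢᵃᵗ.
P = 0.264·236.6 + 0.287·223.3 + 0.213·203.5 + 0.236·197.9 = 216.599 kPa

Pbub = 216.599 kPa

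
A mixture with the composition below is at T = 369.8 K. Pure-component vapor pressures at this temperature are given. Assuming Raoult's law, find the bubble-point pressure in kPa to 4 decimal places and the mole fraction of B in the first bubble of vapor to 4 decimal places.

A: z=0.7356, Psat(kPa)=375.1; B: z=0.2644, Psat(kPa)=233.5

At the bubble point ψ → 0, so ΣzᵢKᵢ = 1 with Kᵢ = Pᵢˢᵃᵗ/P ⇒ P = ΣzᵢPᵢˢᵃᵗ.
P = 0.7356·375.1 + 0.2644·233.5 = 337.6610 kPa
yᵢ = zᵢPᵢˢᵃᵗ/P ⇒ y_B = 0.2644·233.5/337.6610 = 0.1828

Pbub = 337.6610 kPa, y_B = 0.1828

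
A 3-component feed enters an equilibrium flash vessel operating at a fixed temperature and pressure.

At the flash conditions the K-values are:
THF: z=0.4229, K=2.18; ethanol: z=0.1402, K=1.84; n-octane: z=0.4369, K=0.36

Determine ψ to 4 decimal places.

ψ = 0.4783

Let ψ = V/F and solve Σ zᵢ(Kᵢ−1)/(1+ψ(Kᵢ−1)) = 0.
g(0) = ΣzᵢKᵢ − 1 = 0.3372 and g(1) = 1 − Σzᵢ/Kᵢ = -0.4838, so a root lies in (0, 1).
Newton iteration, ψ⁰ = 0.5:
  ψ = 0.5000: g = -0.01441, g' = -0.6690 → ψ = 0.4785
  ψ = 0.4785: g = -0.00007, g' = -0.6627 → ψ = 0.4783
Converged at ψ = 0.4783.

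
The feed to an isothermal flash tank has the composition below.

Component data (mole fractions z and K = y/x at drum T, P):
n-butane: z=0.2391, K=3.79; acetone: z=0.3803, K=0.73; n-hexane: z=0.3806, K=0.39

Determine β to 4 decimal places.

β = 0.2603

Material balance + equilibrium reduce to Σ zᵢ(Kᵢ−1)/(1+β(Kᵢ−1)) = 0.
g(0) = ΣzᵢKᵢ − 1 = 0.3322 and g(1) = 1 − Σzᵢ/Kᵢ = -0.5599, so a root lies in (0, 1).
Newton–Raphson from β = 0.5:
  β = 0.5000: g = -0.17422, g' = -0.6547 → β = 0.2339
  β = 0.2339: g = 0.02326, g' = -0.9058 → β = 0.2596
  β = 0.2596: g = 0.00063, g' = -0.8580 → β = 0.2603
Converged at β = 0.2603.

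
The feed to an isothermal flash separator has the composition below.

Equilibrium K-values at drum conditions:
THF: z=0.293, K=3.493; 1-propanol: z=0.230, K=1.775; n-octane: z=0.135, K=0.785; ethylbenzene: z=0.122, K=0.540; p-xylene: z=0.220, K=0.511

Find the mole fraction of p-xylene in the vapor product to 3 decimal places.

Rachford–Rice: g(V/F) = Σ zᵢ(Kᵢ−1)/(1+V/F(Kᵢ−1)) = 0.
g(0) = ΣzᵢKᵢ − 1 = 0.716 and g(1) = 1 − Σzᵢ/Kᵢ = -0.042, so a root lies in (0, 1).
Newton–Raphson from V/F = 0.45:
  V/F = 0.450: g = 0.2356, g' = -0.616 → V/F = 0.833
  V/F = 0.833: g = 0.0380, g' = -0.470 → V/F = 0.914
  V/F = 0.914: g = -0.0001, g' = -0.475 → V/F = 0.913
Converged at V/F = 0.913.
Compositions from xᵢ = zᵢ/(1+V/F(Kᵢ−1)), yᵢ = Kᵢxᵢ:
  THF: x = 0.089, y = 0.312
  1-propanol: x = 0.135, y = 0.239
  n-octane: x = 0.168, y = 0.132
  ethylbenzene: x = 0.210, y = 0.114
  p-xylene: x = 0.398, y = 0.203

y_p-xylene = 0.203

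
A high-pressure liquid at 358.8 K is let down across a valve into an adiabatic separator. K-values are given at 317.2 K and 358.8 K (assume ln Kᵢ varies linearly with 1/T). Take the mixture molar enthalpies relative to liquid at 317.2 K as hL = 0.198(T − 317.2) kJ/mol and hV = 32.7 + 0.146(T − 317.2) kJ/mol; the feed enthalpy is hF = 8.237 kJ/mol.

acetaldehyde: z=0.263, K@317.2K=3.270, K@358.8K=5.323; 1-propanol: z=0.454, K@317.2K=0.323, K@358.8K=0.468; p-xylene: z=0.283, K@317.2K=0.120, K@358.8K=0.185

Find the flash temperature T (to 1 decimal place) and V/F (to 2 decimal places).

Adiabatic flash: solve Rachford–Rice at each trial T, then check hF = ψ·hV(T) + (1−ψ)·hL(T).
  T = 317.2 K: K = (3.270, 0.323, 0.120), RR gives ψ = 0.024, H_out = 0.771 kJ/mol
  T = 358.8 K: K = (5.323, 0.468, 0.185), RR gives ψ = 0.237, H_out = 15.462 kJ/mol
  T = 338.0 K: K = (4.235, 0.393, 0.151), RR gives ψ = 0.147, H_out = 8.760 kJ/mol
  T = 327.6 K: K = (3.737, 0.358, 0.135), RR gives ψ = 0.091, H_out = 5.000 kJ/mol
  T = 332.8 K: K = (3.982, 0.375, 0.143), RR gives ψ = 0.120, H_out = 6.927 kJ/mol
  T = 335.4 K: K = (4.108, 0.384, 0.147), RR gives ψ = 0.134, H_out = 7.854 kJ/mol
  T = 336.7 K: K = (4.171, 0.389, 0.149), RR gives ψ = 0.140, H_out = 8.309 kJ/mol
Linear interpolation between T = 335.4 (H_out = 7.854) and T = 336.7 (H_out = 8.309) on hF = 8.237 gives T ≈ 336.5 K, at which ψ = 0.14.

T = 336.5 K, V/F = 0.14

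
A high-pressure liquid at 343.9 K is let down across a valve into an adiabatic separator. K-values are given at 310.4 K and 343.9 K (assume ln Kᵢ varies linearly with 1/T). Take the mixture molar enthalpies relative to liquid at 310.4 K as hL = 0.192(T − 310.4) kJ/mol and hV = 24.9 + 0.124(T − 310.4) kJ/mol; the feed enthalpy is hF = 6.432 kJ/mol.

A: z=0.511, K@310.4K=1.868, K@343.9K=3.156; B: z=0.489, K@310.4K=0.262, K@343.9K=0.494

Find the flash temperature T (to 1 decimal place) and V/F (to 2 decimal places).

Adiabatic flash: solve Rachford–Rice at each trial T, then check hF = ψ·hV(T) + (1−ψ)·hL(T).
  T = 310.4 K: K = (1.868, 0.262), RR gives ψ = 0.129, H_out = 3.213 kJ/mol
  T = 343.9 K: K = (3.156, 0.494), RR gives ψ = 0.783, H_out = 24.147 kJ/mol
  T = 327.1 K: K = (2.459, 0.365), RR gives ψ = 0.470, H_out = 14.374 kJ/mol
  T = 318.8 K: K = (2.153, 0.311), RR gives ψ = 0.317, H_out = 9.336 kJ/mol
  T = 314.6 K: K = (2.007, 0.286), RR gives ψ = 0.230, H_out = 6.467 kJ/mol
  T = 312.5 K: K = (1.937, 0.274), RR gives ψ = 0.182, H_out = 4.899 kJ/mol
Linear interpolation between T = 312.5 (H_out = 4.899) and T = 314.6 (H_out = 6.467) on hF = 6.432 gives T ≈ 314.6 K, at which ψ = 0.23.

T = 314.6 K, V/F = 0.23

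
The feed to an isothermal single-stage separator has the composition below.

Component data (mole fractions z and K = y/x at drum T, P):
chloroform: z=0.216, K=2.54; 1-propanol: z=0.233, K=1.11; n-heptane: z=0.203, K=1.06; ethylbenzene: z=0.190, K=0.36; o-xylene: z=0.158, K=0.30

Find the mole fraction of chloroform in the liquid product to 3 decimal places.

Newton iteration, V/F⁰ = 0.5:
  V/F = 0.500: g = -0.1249, g' = -0.518 → V/F = 0.259
  V/F = 0.259: g = -0.0061, g' = -0.492 → V/F = 0.247
Converged at V/F = 0.247.
Compositions from xᵢ = zᵢ/(1+V/F(Kᵢ−1)), yᵢ = Kᵢxᵢ:
  chloroform: x = 0.157, y = 0.398
  1-propanol: x = 0.227, y = 0.252
  n-heptane: x = 0.200, y = 0.212
  ethylbenzene: x = 0.226, y = 0.081
  o-xylene: x = 0.191, y = 0.057

x_chloroform = 0.157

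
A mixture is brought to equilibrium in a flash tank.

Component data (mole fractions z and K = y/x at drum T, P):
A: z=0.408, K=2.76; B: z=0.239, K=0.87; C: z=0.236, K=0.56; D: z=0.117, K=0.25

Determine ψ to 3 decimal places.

ψ = 0.625

Let ψ = V/F and solve Σ zᵢ(Kᵢ−1)/(1+ψ(Kᵢ−1)) = 0.
Check two-phase: ΣzᵢKᵢ = 1.495 > 1 and Σzᵢ/Kᵢ = 1.312 > 1, so g(0) = 0.495 > 0 and g(1) = -0.312 < 0.
Newton–Raphson from ψ = 0.55:
  ψ = 0.550: g = 0.0451, g' = -0.601 → ψ = 0.625
Converged at ψ = 0.625.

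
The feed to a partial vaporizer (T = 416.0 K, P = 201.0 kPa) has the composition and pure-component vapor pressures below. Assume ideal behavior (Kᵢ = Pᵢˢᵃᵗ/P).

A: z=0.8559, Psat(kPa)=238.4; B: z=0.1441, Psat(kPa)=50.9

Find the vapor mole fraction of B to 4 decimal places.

Raoult's law: Kᵢ = Pᵢˢᵃᵗ/P = Pᵢˢᵃᵗ/201.0.
  K_A = 238.4/201.0 = 1.186070, K_B = 50.9/201.0 = 0.253234
Material balance + equilibrium reduce to Σ zᵢ(Kᵢ−1)/(1+ψ(Kᵢ−1)) = 0.
Feasibility: ΣzᵢKᵢ = 1.0516, Σzᵢ/Kᵢ = 1.2907 — both > 1, two phases present.
Binary case is linear: z₁(K₁−1)(1+ψ(K₂−1)) + z₂(K₂−1)(1+ψ(K₁−1)) = 0
⇒ ψ = [z₁(K₁−1)+z₂(K₂−1)] / [−(K₁−1)(K₂−1)] = 0.05165/0.13895 = 0.3717
Compositions from xᵢ = zᵢ/(1+ψ(Kᵢ−1)), yᵢ = Kᵢxᵢ:
  A: x = 0.8005, y = 0.9495
  B: x = 0.1995, y = 0.0505

y_B = 0.0505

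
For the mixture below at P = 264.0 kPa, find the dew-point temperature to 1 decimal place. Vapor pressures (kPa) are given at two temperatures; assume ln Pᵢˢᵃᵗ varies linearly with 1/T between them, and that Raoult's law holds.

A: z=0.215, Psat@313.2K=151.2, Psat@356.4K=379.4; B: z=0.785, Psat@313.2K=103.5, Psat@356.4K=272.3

Dew-point temperature: Σzᵢ·P/Pᵢˢᵃᵗ(T) = 1. Interpolate ln Pᵢˢᵃᵗ = aᵢ + bᵢ/T.
  T = 313.2 K: ΣzᵢP/Pᵢˢᵃᵗ = 2.3777
  T = 356.4 K: ΣzᵢP/Pᵢˢᵃᵗ = 0.9107
  T = 334.8 K: ΣzᵢP/Pᵢˢᵃᵗ = 1.4266
  T = 345.6 K: ΣzᵢP/Pᵢˢᵃᵗ = 1.1318
  T = 351.0 K: ΣzᵢP/Pᵢˢᵃᵗ = 1.0136
  T = 353.7 K: ΣzᵢP/Pᵢˢᵃᵗ = 0.9603
Interpolating between 351.0 K and 353.7 K gives T ≈ 351.7 K.

T = 351.7 K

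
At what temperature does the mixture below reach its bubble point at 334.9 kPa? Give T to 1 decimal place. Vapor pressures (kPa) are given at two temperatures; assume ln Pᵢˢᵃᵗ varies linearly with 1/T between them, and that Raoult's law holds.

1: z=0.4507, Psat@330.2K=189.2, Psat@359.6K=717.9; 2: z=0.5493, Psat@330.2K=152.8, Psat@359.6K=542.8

T = 345.0 K

Bubble-point temperature: ΣzᵢPᵢˢᵃᵗ(T) = P. Interpolate ln Pᵢˢᵃᵗ = aᵢ + bᵢ/T.
  T = 330.2 K: ΣzᵢPᵢˢᵃᵗ = 169.21 kPa
  T = 359.6 K: ΣzᵢPᵢˢᵃᵗ = 621.72 kPa
  T = 344.9 K: ΣzᵢPᵢˢᵃᵗ = 333.42 kPa
  T = 352.2 K: ΣzᵢPᵢˢᵃᵗ = 457.28 kPa
  T = 348.5 K: ΣzᵢPᵢˢᵃᵗ = 390.27 kPa
  T = 346.7 K: ΣzᵢPᵢˢᵃᵗ = 360.87 kPa
Interpolating between 344.9 K and 346.7 K gives T ≈ 345.0 K.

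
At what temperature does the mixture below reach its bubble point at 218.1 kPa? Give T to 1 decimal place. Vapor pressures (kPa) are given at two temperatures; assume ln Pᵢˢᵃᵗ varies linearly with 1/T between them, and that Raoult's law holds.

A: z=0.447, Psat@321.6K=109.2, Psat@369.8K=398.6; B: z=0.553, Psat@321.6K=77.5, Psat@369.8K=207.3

Bubble-point temperature: ΣzᵢPᵢˢᵃᵗ(T) = P. Interpolate ln Pᵢˢᵃᵗ = aᵢ + bᵢ/T.
  T = 321.6 K: ΣzᵢPᵢˢᵃᵗ = 91.67 kPa
  T = 369.8 K: ΣzᵢPᵢˢᵃᵗ = 292.81 kPa
  T = 345.7 K: ΣzᵢPᵢˢᵃᵗ = 170.10 kPa
  T = 357.8 K: ΣzᵢPᵢˢᵃᵗ = 225.34 kPa
  T = 351.8 K: ΣzᵢPᵢˢᵃᵗ = 196.45 kPa
  T = 354.8 K: ΣzᵢPᵢˢᵃᵗ = 210.51 kPa
  T = 356.3 K: ΣzᵢPᵢˢᵃᵗ = 217.83 kPa
Interpolating between 356.3 K and 357.8 K gives T ≈ 356.4 K.

T = 356.4 K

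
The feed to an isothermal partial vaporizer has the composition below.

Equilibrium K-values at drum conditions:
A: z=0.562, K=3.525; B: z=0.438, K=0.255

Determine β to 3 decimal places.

β = 0.581

Let β = V/F and solve Σ zᵢ(Kᵢ−1)/(1+β(Kᵢ−1)) = 0.
g(0) = ΣzᵢKᵢ − 1 = 1.093 and g(1) = 1 − Σzᵢ/Kᵢ = -0.877, so a root lies in (0, 1).
Binary case is linear: z₁(K₁−1)(1+β(K₂−1)) + z₂(K₂−1)(1+β(K₁−1)) = 0
⇒ β = [z₁(K₁−1)+z₂(K₂−1)] / [−(K₁−1)(K₂−1)] = 1.0927/1.8811 = 0.581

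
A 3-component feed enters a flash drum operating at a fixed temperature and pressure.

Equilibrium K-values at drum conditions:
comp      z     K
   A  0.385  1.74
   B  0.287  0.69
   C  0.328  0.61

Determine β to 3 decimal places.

Let β = V/F and solve Σ zᵢ(Kᵢ−1)/(1+β(Kᵢ−1)) = 0.
g(0) = ΣzᵢKᵢ − 1 = 0.068 and g(1) = 1 − Σzᵢ/Kᵢ = -0.175, so a root lies in (0, 1).
Newton–Raphson from β = 0.33:
  β = 0.330: g = -0.0169, g' = -0.236 → β = 0.258
  β = 0.258: g = 0.0002, g' = -0.243 → β = 0.259
Converged at β = 0.259.

β = 0.259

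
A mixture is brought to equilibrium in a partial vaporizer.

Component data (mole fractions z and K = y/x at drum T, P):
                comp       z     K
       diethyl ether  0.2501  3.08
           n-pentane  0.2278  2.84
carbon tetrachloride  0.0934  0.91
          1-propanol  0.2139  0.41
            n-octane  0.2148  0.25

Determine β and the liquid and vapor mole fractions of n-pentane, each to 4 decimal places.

β = 0.5298, x_n-pentane = 0.1154, y_n-pentane = 0.3276

Rachford–Rice: g(β) = Σ zᵢ(Kᵢ−1)/(1+β(Kᵢ−1)) = 0.
Feasibility: ΣzᵢKᵢ = 1.6437, Σzᵢ/Kᵢ = 1.6450 — both > 1, two phases present.
Iterate (Newton) starting at β = 0.5:
  β = 0.5000: g = 0.02774, g' = -0.9292 → β = 0.5299
  β = 0.5299: g = -0.00005, g' = -0.9337 → β = 0.5298
Converged at β = 0.5298.
Compositions from xᵢ = zᵢ/(1+β(Kᵢ−1)), yᵢ = Kᵢxᵢ:
  diethyl ether: x = 0.1190, y = 0.3665
  n-pentane: x = 0.1154, y = 0.3276
  carbon tetrachloride: x = 0.0981, y = 0.0892
  1-propanol: x = 0.3112, y = 0.1276
  n-octane: x = 0.3564, y = 0.0891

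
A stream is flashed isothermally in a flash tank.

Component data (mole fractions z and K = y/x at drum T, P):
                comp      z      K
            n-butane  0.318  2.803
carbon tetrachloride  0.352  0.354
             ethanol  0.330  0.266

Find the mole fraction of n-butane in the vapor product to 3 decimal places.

y_n-butane = 0.775

Newton iteration, ψ⁰ = 0.5:
  ψ = 0.500: g = -0.4170, g' = -1.050 → ψ = 0.103
  ψ = 0.103: g = -0.0220, g' = -1.112 → ψ = 0.083
Converged at ψ = 0.083.
Compositions from xᵢ = zᵢ/(1+ψ(Kᵢ−1)), yᵢ = Kᵢxᵢ:
  n-butane: x = 0.276, y = 0.775
  carbon tetrachloride: x = 0.372, y = 0.132
  ethanol: x = 0.352, y = 0.094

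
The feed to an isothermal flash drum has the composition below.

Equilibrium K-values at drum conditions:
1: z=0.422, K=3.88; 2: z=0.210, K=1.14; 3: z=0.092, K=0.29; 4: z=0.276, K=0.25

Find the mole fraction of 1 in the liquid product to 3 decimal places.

x_1 = 0.157

Rachford–Rice: g(ψ) = Σ zᵢ(Kᵢ−1)/(1+ψ(Kᵢ−1)) = 0.
g(0) = ΣzᵢKᵢ − 1 = 0.972 and g(1) = 1 − Σzᵢ/Kᵢ = -0.714, so a root lies in (0, 1).
Newton iteration, ψ⁰ = 0.5:
  ψ = 0.500: g = 0.0931, g' = -1.100 → ψ = 0.585
  ψ = 0.585: g = -0.0002, g' = -1.117 → ψ = 0.584
Converged at ψ = 0.584.
Compositions from xᵢ = zᵢ/(1+ψ(Kᵢ−1)), yᵢ = Kᵢxᵢ:
  1: x = 0.157, y = 0.610
  2: x = 0.194, y = 0.221
  3: x = 0.157, y = 0.046
  4: x = 0.491, y = 0.123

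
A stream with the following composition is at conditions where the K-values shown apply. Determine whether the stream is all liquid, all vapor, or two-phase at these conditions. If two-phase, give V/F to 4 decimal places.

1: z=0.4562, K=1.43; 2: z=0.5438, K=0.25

all liquid

ΣzᵢKᵢ = 0.7883; Σzᵢ/Kᵢ = 2.4942.
Since ΣzᵢKᵢ < 1 the mixture is below its bubble point — single liquid phase.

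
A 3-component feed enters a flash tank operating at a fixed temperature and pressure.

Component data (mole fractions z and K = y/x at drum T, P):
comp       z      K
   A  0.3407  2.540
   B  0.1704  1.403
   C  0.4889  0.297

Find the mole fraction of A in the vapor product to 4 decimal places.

Rachford–Rice: g(β) = Σ zᵢ(Kᵢ−1)/(1+β(Kᵢ−1)) = 0.
g(0) = ΣzᵢKᵢ − 1 = 0.2497 and g(1) = 1 − Σzᵢ/Kᵢ = -0.9017, so a root lies in (0, 1).
Newton iteration, β⁰ = 0.42:
  β = 0.4200: g = -0.11036, g' = -0.8047 → β = 0.2829
  β = 0.2829: g = -0.00188, g' = -0.7908 → β = 0.2805
Converged at β = 0.2805.
Compositions from xᵢ = zᵢ/(1+β(Kᵢ−1)), yᵢ = Kᵢxᵢ:
  A: x = 0.2379, y = 0.6043
  B: x = 0.1531, y = 0.2148
  C: x = 0.6090, y = 0.1809

y_A = 0.6043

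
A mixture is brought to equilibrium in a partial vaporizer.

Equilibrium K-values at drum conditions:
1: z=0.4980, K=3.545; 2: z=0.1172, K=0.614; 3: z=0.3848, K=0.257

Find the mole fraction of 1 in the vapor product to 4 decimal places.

y_1 = 0.7441

Let ψ = V/F and solve Σ zᵢ(Kᵢ−1)/(1+ψ(Kᵢ−1)) = 0.
Check two-phase: ΣzᵢKᵢ = 1.9363 > 1 and Σzᵢ/Kᵢ = 1.8286 > 1, so g(0) = 0.9363 > 0 and g(1) = -0.8286 < 0.
Newton iteration, ψ⁰ = 0.42:
  ψ = 0.4200: g = 0.14301, g' = -1.2273 → ψ = 0.5365
  ψ = 0.5365: g = 0.00331, g' = -1.1917 → ψ = 0.5393
Converged at ψ = 0.5393.
Compositions from xᵢ = zᵢ/(1+ψ(Kᵢ−1)), yᵢ = Kᵢxᵢ:
  1: x = 0.2099, y = 0.7441
  2: x = 0.1480, y = 0.0909
  3: x = 0.6421, y = 0.1650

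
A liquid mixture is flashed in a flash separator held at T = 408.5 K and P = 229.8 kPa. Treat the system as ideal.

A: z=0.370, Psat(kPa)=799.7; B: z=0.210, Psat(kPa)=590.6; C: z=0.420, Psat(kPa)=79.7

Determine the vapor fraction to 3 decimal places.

Raoult's law: Kᵢ = Pᵢˢᵃᵗ/P = Pᵢˢᵃᵗ/229.8.
  K_A = 799.7/229.8 = 3.47998, K_B = 590.6/229.8 = 2.57006, K_C = 79.7/229.8 = 0.34682
Iterate (Newton) starting at ψ = 0.5:
  ψ = 0.500: g = 0.1870, g' = -1.011 → ψ = 0.685
  ψ = 0.685: g = 0.0025, g' = -1.019 → ψ = 0.687
Converged at ψ = 0.687.

ψ = 0.687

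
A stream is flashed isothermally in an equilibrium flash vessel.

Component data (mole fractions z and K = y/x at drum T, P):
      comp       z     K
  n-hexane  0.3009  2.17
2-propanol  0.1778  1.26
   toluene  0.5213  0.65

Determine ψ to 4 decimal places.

Material balance + equilibrium reduce to Σ zᵢ(Kᵢ−1)/(1+ψ(Kᵢ−1)) = 0.
Check two-phase: ΣzᵢKᵢ = 1.2158 > 1 and Σzᵢ/Kᵢ = 1.0818 > 1, so g(0) = 0.2158 > 0 and g(1) = -0.0818 < 0.
Newton–Raphson from ψ = 0.69:
  ψ = 0.6900: g = -0.00656, g' = -0.2457 → ψ = 0.6633
  ψ = 0.6633: g = 0.00002, g' = -0.2476 → ψ = 0.6634
Converged at ψ = 0.6634.

ψ = 0.6634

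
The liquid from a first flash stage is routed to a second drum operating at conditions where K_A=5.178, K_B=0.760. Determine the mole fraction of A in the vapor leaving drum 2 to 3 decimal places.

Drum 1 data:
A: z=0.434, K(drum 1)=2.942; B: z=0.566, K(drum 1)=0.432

Drum 1:
Rachford–Rice: g(ψ₁) = Σ zᵢ(Kᵢ−1)/(1+ψ₁(Kᵢ−1)) = 0.
g(0) = ΣzᵢKᵢ − 1 = 0.521 and g(1) = 1 − Σzᵢ/Kᵢ = -0.458, so a root lies in (0, 1).
Newton iteration, ψ₁⁰ = 0.36:
  ψ₁ = 0.360: g = 0.0919, g' = -0.855 → ψ₁ = 0.467
  ψ₁ = 0.467: g = 0.0041, g' = -0.788 → ψ₁ = 0.473
Converged at ψ₁ = 0.473.
Drum-1 compositions:
  A: x = 0.226, y = 0.666
  B: x = 0.774, y = 0.334
Drum-2 feed = drum-1 liquid: z₂ = (0.2263, 0.7737).
Drum 2:
Let ψ₂ = V/F and solve Σ zᵢ(Kᵢ−1)/(1+ψ₂(Kᵢ−1)) = 0.
Check two-phase: ΣzᵢKᵢ = 1.760 > 1 and Σzᵢ/Kᵢ = 1.062 > 1, so g(0) = 0.760 > 0 and g(1) = -0.062 < 0.
Newton–Raphson from ψ₂ = 0.59:
  ψ₂ = 0.590: g = 0.0565, g' = -0.389 → ψ₂ = 0.735
  ψ₂ = 0.735: g = 0.0067, g' = -0.304 → ψ₂ = 0.757
  ψ₂ = 0.757: g = 0.0001, g' = -0.294 → ψ₂ = 0.758
Converged at ψ₂ = 0.758.
  A: x = 0.054, y = 0.281
  B: x = 0.946, y = 0.719

y_A (drum 2) = 0.281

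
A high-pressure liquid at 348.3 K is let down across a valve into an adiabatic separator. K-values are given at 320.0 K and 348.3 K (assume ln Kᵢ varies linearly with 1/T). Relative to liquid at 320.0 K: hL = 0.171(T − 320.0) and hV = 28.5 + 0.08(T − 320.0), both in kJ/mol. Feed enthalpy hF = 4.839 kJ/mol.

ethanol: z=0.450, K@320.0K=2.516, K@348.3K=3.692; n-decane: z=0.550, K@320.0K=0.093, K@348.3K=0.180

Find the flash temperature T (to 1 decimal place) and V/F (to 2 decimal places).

T = 322.4 K, V/F = 0.16

Adiabatic flash: solve Rachford–Rice at each trial T, then check hF = ψ·hV(T) + (1−ψ)·hL(T).
  T = 320.0 K: K = (2.516, 0.093), RR gives ψ = 0.133, H_out = 3.800 kJ/mol
  T = 348.3 K: K = (3.692, 0.180), RR gives ψ = 0.344, H_out = 13.770 kJ/mol
  T = 334.1 K: K = (3.071, 0.131), RR gives ψ = 0.252, H_out = 9.276 kJ/mol
  T = 327.1 K: K = (2.787, 0.111), RR gives ψ = 0.198, H_out = 6.742 kJ/mol
  T = 323.6 K: K = (2.652, 0.102), RR gives ψ = 0.168, H_out = 5.349 kJ/mol
  T = 321.8 K: K = (2.583, 0.097), RR gives ψ = 0.151, H_out = 4.591 kJ/mol
Linear interpolation between T = 321.8 (H_out = 4.591) and T = 323.6 (H_out = 5.349) on hF = 4.839 gives T ≈ 322.4 K, at which ψ = 0.16.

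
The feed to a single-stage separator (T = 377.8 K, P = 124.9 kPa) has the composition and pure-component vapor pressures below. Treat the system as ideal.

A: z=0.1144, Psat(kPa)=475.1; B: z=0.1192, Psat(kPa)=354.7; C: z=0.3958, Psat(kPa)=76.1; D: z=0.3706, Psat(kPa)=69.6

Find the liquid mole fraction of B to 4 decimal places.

x_B = 0.0843

Raoult's law: Kᵢ = Pᵢˢᵃᵗ/P = Pᵢˢᵃᵗ/124.9.
  K_A = 475.1/124.9 = 3.803843, K_B = 354.7/124.9 = 2.839872, K_C = 76.1/124.9 = 0.609287, K_D = 69.6/124.9 = 0.557246
Material balance + equilibrium reduce to Σ zᵢ(Kᵢ−1)/(1+ψ(Kᵢ−1)) = 0.
Check two-phase: ΣzᵢKᵢ = 1.2213 > 1 and Σzᵢ/Kᵢ = 1.3867 > 1, so g(0) = 0.2213 > 0 and g(1) = -0.3867 < 0.
Newton iteration, ψ⁰ = 0.5:
  ψ = 0.5000: g = -0.15515, g' = -0.4785 → ψ = 0.1758
  ψ = 0.1758: g = 0.03662, g' = -0.7891 → ψ = 0.2222
  ψ = 0.2222: g = 0.00200, g' = -0.7066 → ψ = 0.2250
Converged at ψ = 0.2250.
Compositions from xᵢ = zᵢ/(1+ψ(Kᵢ−1)), yᵢ = Kᵢxᵢ:
  A: x = 0.0701, y = 0.2668
  B: x = 0.0843, y = 0.2394
  C: x = 0.4339, y = 0.2644
  D: x = 0.4116, y = 0.2294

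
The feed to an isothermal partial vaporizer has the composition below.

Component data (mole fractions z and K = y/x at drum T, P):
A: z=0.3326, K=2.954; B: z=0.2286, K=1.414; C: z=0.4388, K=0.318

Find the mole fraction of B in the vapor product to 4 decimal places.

Newton–Raphson from β = 0.44:
  β = 0.4400: g = 0.00195, g' = -0.8118 → β = 0.4424
Converged at β = 0.4424.
Compositions from xᵢ = zᵢ/(1+β(Kᵢ−1)), yᵢ = Kᵢxᵢ:
  A: x = 0.1784, y = 0.5270
  B: x = 0.1932, y = 0.2732
  C: x = 0.6284, y = 0.1998

y_B = 0.2732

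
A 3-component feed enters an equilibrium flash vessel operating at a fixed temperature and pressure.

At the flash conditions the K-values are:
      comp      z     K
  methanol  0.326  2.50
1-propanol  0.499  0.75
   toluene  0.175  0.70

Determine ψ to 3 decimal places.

ψ = 0.788

Material balance + equilibrium reduce to Σ zᵢ(Kᵢ−1)/(1+ψ(Kᵢ−1)) = 0.
g(0) = ΣzᵢKᵢ − 1 = 0.312 and g(1) = 1 − Σzᵢ/Kᵢ = -0.046, so a root lies in (0, 1).
Iterate (Newton) starting at ψ = 0.33:
  ψ = 0.330: g = 0.1329, g' = -0.385 → ψ = 0.675
  ψ = 0.675: g = 0.0270, g' = -0.251 → ψ = 0.783
  ψ = 0.783: g = 0.0012, g' = -0.230 → ψ = 0.788
Converged at ψ = 0.788.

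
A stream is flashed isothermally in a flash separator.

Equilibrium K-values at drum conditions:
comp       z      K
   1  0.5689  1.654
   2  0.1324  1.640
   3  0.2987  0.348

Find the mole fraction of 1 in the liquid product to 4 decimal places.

x_1 = 0.4053

Iterate (Newton) starting at ψ = 0.55:
  ψ = 0.5500: g = 0.03267, g' = -0.4699 → ψ = 0.6195
  ψ = 0.6195: g = -0.00127, g' = -0.5084 → ψ = 0.6170
Converged at ψ = 0.6170.
Compositions from xᵢ = zᵢ/(1+ψ(Kᵢ−1)), yᵢ = Kᵢxᵢ:
  1: x = 0.4053, y = 0.6704
  2: x = 0.0949, y = 0.1557
  3: x = 0.4997, y = 0.1739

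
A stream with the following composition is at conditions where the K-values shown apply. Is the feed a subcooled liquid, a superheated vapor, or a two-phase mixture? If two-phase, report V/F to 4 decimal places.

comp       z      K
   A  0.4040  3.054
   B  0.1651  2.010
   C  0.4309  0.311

two-phase, V/F = 0.5692

ΣzᵢKᵢ = 1.6997; Σzᵢ/Kᵢ = 1.6000.
Both exceed 1, so a two-phase solution exists.
Let ψ = V/F and solve Σ zᵢ(Kᵢ−1)/(1+ψ(Kᵢ−1)) = 0.
Iterate (Newton) starting at ψ = 0.5:
  ψ = 0.5000: g = 0.06726, g' = -0.9653 → ψ = 0.5697
  ψ = 0.5697: g = -0.00048, g' = -0.9841 → ψ = 0.5692
Converged at ψ = 0.5692.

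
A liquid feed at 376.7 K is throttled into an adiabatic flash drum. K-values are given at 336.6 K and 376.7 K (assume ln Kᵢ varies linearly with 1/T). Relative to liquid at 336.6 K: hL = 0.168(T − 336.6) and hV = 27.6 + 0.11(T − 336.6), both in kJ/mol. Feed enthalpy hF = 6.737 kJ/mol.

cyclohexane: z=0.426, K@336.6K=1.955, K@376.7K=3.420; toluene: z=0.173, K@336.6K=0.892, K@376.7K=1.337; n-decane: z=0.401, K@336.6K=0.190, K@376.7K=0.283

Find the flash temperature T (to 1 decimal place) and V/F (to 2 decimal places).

Adiabatic flash: solve Rachford–Rice at each trial T, then check hF = ψ·hV(T) + (1−ψ)·hL(T).
  T = 336.6 K: K = (1.955, 0.892, 0.190), RR gives ψ = 0.098, H_out = 2.718 kJ/mol
  T = 376.7 K: K = (3.420, 1.337, 0.283), RR gives ψ = 0.566, H_out = 21.045 kJ/mol
  T = 356.6 K: K = (2.625, 1.104, 0.234), RR gives ψ = 0.394, H_out = 13.768 kJ/mol
  T = 346.6 K: K = (2.275, 0.995, 0.212), RR gives ψ = 0.272, H_out = 9.032 kJ/mol
  T = 341.6 K: K = (2.111, 0.943, 0.201), RR gives ψ = 0.194, H_out = 6.143 kJ/mol
  T = 344.1 K: K = (2.192, 0.969, 0.206), RR gives ψ = 0.235, H_out = 7.643 kJ/mol
  T = 342.9 K: K = (2.153, 0.957, 0.204), RR gives ψ = 0.216, H_out = 6.939 kJ/mol
Linear interpolation between T = 341.6 (H_out = 6.143) and T = 342.9 (H_out = 6.939) on hF = 6.737 gives T ≈ 342.6 K, at which ψ = 0.21.

T = 342.6 K, V/F = 0.21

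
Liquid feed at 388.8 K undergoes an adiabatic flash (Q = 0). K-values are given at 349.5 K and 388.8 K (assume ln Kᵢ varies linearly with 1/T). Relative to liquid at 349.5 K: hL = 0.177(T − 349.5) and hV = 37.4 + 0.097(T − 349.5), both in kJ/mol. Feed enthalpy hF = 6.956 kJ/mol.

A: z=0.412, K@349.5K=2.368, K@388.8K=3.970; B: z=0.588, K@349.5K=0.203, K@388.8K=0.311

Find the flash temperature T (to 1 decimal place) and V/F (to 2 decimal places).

Adiabatic flash: solve Rachford–Rice at each trial T, then check hF = ψ·hV(T) + (1−ψ)·hL(T).
  T = 349.5 K: K = (2.368, 0.203), RR gives ψ = 0.087, H_out = 3.258 kJ/mol
  T = 388.8 K: K = (3.970, 0.311), RR gives ψ = 0.400, H_out = 20.658 kJ/mol
  T = 369.1 K: K = (3.107, 0.254), RR gives ψ = 0.273, H_out = 13.256 kJ/mol
  T = 359.3 K: K = (2.722, 0.228), RR gives ψ = 0.192, H_out = 8.769 kJ/mol
  T = 354.4 K: K = (2.541, 0.215), RR gives ψ = 0.144, H_out = 6.178 kJ/mol
  T = 356.9 K: K = (2.633, 0.222), RR gives ψ = 0.169, H_out = 7.536 kJ/mol
  T = 355.6 K: K = (2.585, 0.218), RR gives ψ = 0.156, H_out = 6.840 kJ/mol
Linear interpolation between T = 355.6 (H_out = 6.840) and T = 356.9 (H_out = 7.536) on hF = 6.956 gives T ≈ 355.8 K, at which ψ = 0.16.

T = 355.8 K, V/F = 0.16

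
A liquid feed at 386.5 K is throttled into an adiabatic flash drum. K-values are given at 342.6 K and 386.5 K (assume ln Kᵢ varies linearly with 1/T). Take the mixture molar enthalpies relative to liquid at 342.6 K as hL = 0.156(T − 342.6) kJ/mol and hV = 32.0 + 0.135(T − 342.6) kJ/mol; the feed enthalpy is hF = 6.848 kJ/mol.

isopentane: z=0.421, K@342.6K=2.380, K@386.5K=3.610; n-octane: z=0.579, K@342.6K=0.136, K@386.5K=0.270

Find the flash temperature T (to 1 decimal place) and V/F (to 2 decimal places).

Adiabatic flash: solve Rachford–Rice at each trial T, then check hF = ψ·hV(T) + (1−ψ)·hL(T).
  T = 342.6 K: K = (2.380, 0.136), RR gives ψ = 0.068, H_out = 2.167 kJ/mol
  T = 386.5 K: K = (3.610, 0.270), RR gives ψ = 0.355, H_out = 17.877 kJ/mol
  T = 364.6 K: K = (2.970, 0.196), RR gives ψ = 0.230, H_out = 10.670 kJ/mol
  T = 353.6 K: K = (2.668, 0.164), RR gives ψ = 0.156, H_out = 6.686 kJ/mol
  T = 359.1 K: K = (2.817, 0.179), RR gives ψ = 0.194, H_out = 8.728 kJ/mol
  T = 356.4 K: K = (2.743, 0.172), RR gives ψ = 0.176, H_out = 7.740 kJ/mol
  T = 355.0 K: K = (2.705, 0.168), RR gives ψ = 0.166, H_out = 7.217 kJ/mol
Linear interpolation between T = 353.6 (H_out = 6.686) and T = 355.0 (H_out = 7.217) on hF = 6.848 gives T ≈ 354.0 K, at which ψ = 0.16.

T = 354.0 K, V/F = 0.16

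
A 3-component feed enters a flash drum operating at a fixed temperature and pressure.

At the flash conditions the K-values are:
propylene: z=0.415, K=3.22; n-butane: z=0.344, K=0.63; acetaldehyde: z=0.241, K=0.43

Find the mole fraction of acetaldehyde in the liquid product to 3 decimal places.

x_acetaldehyde = 0.378

Newton iteration, ψ⁰ = 0.33:
  ψ = 0.330: g = 0.2176, g' = -0.861 → ψ = 0.583
  ψ = 0.583: g = 0.0338, g' = -0.641 → ψ = 0.635
  ψ = 0.635: g = 0.0005, g' = -0.625 → ψ = 0.636
Converged at ψ = 0.636.
Compositions from xᵢ = zᵢ/(1+ψ(Kᵢ−1)), yᵢ = Kᵢxᵢ:
  propylene: x = 0.172, y = 0.554
  n-butane: x = 0.450, y = 0.283
  acetaldehyde: x = 0.378, y = 0.163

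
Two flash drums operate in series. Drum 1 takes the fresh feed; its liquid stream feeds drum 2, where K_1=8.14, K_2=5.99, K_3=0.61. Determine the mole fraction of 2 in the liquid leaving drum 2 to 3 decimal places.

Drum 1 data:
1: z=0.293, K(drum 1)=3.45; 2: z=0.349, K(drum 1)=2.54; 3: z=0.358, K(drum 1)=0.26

Drum 1:
Rachford–Rice: g(ψ₁) = Σ zᵢ(Kᵢ−1)/(1+ψ₁(Kᵢ−1)) = 0.
g(0) = ΣzᵢKᵢ − 1 = 0.990 and g(1) = 1 − Σzᵢ/Kᵢ = -0.599, so a root lies in (0, 1).
Newton–Raphson from ψ₁ = 0.68:
  ψ₁ = 0.680: g = -0.0015, g' = -1.239 → ψ₁ = 0.679
Converged at ψ₁ = 0.679.
Drum-1 compositions:
  1: x = 0.110, y = 0.380
  2: x = 0.171, y = 0.433
  3: x = 0.719, y = 0.187
Drum-2 feed = drum-1 liquid: z₂ = (0.1100, 0.1706, 0.7194).
Drum 2:
Let ψ₂ = V/F and solve Σ zᵢ(Kᵢ−1)/(1+ψ₂(Kᵢ−1)) = 0.
Check two-phase: ΣzᵢKᵢ = 2.356 > 1 and Σzᵢ/Kᵢ = 1.221 > 1, so g(0) = 1.356 > 0 and g(1) = -0.221 < 0.
Newton iteration, ψ₂⁰ = 0.5:
  ψ₂ = 0.500: g = 0.0670, g' = -0.785 → ψ₂ = 0.585
  ψ₂ = 0.585: g = 0.0053, g' = -0.669 → ψ₂ = 0.593
Converged at ψ₂ = 0.593.
  1: x = 0.021, y = 0.171
  2: x = 0.043, y = 0.258
  3: x = 0.936, y = 0.571

x_2 (drum 2) = 0.043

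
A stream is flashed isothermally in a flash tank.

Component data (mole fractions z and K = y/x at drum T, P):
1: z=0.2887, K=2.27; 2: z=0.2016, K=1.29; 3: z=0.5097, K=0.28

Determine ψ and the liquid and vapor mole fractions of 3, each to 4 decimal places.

Newton–Raphson from ψ = 0.5:
  ψ = 0.5000: g = -0.29810, g' = -0.8322 → ψ = 0.1418
  ψ = 0.1418: g = -0.04186, g' = -0.6777 → ψ = 0.0800
  ψ = 0.0800: g = 0.00053, g' = -0.6974 → ψ = 0.0808
Converged at ψ = 0.0808.
Compositions from xᵢ = zᵢ/(1+ψ(Kᵢ−1)), yᵢ = Kᵢxᵢ:
  1: x = 0.2618, y = 0.5944
  2: x = 0.1970, y = 0.2541
  3: x = 0.5412, y = 0.1515

ψ = 0.0808, x_3 = 0.5412, y_3 = 0.1515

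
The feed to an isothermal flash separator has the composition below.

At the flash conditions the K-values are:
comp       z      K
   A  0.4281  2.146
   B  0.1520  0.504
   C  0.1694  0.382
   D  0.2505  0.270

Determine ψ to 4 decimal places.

Newton–Raphson from ψ = 0.5:
  ψ = 0.5000: g = -0.22785, g' = -0.7599 → ψ = 0.2002
  ψ = 0.2002: g = -0.01827, g' = -0.6854 → ψ = 0.1735
  ψ = 0.1735: g = 0.00008, g' = -0.6922 → ψ = 0.1736
Converged at ψ = 0.1736.

ψ = 0.1736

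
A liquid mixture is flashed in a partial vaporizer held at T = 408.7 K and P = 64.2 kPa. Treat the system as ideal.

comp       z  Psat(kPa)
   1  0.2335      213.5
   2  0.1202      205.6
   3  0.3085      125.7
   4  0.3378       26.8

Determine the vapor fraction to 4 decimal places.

ψ = 0.9118

Raoult's law: Kᵢ = Pᵢˢᵃᵗ/P = Pᵢˢᵃᵗ/64.2.
  K_1 = 213.5/64.2 = 3.325545, K_2 = 205.6/64.2 = 3.202492, K_3 = 125.7/64.2 = 1.957944, K_4 = 26.8/64.2 = 0.417445
Newton iteration, ψ⁰ = 0.5:
  ψ = 0.5000: g = 0.29922, g' = -0.7597 → ψ = 0.8939
  ψ = 0.8939: g = 0.01416, g' = -0.7806 → ψ = 0.9120
  ψ = 0.9120: g = -0.00014, g' = -0.7965 → ψ = 0.9118
Converged at ψ = 0.9118.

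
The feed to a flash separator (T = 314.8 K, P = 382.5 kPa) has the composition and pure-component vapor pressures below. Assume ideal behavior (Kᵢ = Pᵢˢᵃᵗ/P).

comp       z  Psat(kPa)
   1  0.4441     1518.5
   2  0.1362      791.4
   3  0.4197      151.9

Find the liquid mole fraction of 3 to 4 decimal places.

Raoult's law: Kᵢ = Pᵢˢᵃᵗ/P = Pᵢˢᵃᵗ/382.5.
  K_1 = 1518.5/382.5 = 3.969935, K_2 = 791.4/382.5 = 2.069020, K_3 = 151.9/382.5 = 0.397124
Material balance + equilibrium reduce to Σ zᵢ(Kᵢ−1)/(1+V/F(Kᵢ−1)) = 0.
g(0) = ΣzᵢKᵢ − 1 = 1.2115 and g(1) = 1 − Σzᵢ/Kᵢ = -0.2345, so a root lies in (0, 1).
Newton–Raphson from V/F = 0.68:
  V/F = 0.6800: g = 0.09229, g' = -0.9200 → V/F = 0.7803
  V/F = 0.7803: g = -0.00084, g' = -0.9461 → V/F = 0.7794
Converged at V/F = 0.7794.
Compositions from xᵢ = zᵢ/(1+V/F(Kᵢ−1)), yᵢ = Kᵢxᵢ:
  1: x = 0.1340, y = 0.5319
  2: x = 0.0743, y = 0.1537
  3: x = 0.7917, y = 0.3144

x_3 = 0.7917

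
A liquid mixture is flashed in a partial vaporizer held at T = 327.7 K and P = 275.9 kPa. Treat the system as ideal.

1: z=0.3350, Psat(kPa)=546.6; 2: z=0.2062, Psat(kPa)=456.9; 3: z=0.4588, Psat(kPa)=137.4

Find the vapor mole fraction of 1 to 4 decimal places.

y_1 = 0.4347

Raoult's law: Kᵢ = Pᵢˢᵃᵗ/P = Pᵢˢᵃᵗ/275.9.
  K_1 = 546.6/275.9 = 1.981153, K_2 = 456.9/275.9 = 1.656035, K_3 = 137.4/275.9 = 0.498007
Rachford–Rice: g(V/F) = Σ zᵢ(Kᵢ−1)/(1+V/F(Kᵢ−1)) = 0.
Feasibility: ΣzᵢKᵢ = 1.2336, Σzᵢ/Kᵢ = 1.2149 — both > 1, two phases present.
Newton–Raphson from V/F = 0.38:
  V/F = 0.3800: g = 0.06310, g' = -0.4045 → V/F = 0.5360
  V/F = 0.5360: g = 0.00040, g' = -0.4035 → V/F = 0.5370
Converged at V/F = 0.5370.
Compositions from xᵢ = zᵢ/(1+V/F(Kᵢ−1)), yᵢ = Kᵢxᵢ:
  1: x = 0.2194, y = 0.4347
  2: x = 0.1525, y = 0.2525
  3: x = 0.6281, y = 0.3128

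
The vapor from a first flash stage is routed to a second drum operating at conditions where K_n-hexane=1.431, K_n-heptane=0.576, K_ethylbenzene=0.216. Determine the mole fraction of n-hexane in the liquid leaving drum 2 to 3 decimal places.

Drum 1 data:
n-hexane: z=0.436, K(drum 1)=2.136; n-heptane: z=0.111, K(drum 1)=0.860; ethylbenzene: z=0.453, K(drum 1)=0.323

Drum 1:
Rachford–Rice: g(ψ₁) = Σ zᵢ(Kᵢ−1)/(1+ψ₁(Kᵢ−1)) = 0.
Feasibility: ΣzᵢKᵢ = 1.173, Σzᵢ/Kᵢ = 1.736 — both > 1, two phases present.
Newton–Raphson from ψ₁ = 0.5:
  ψ₁ = 0.500: g = -0.1644, g' = -0.706 → ψ₁ = 0.267
  ψ₁ = 0.267: g = -0.0105, g' = -0.643 → ψ₁ = 0.251
Converged at ψ₁ = 0.251.
Drum-1 compositions:
  n-hexane: x = 0.339, y = 0.725
  n-heptane: x = 0.115, y = 0.099
  ethylbenzene: x = 0.546, y = 0.176
Drum-2 feed = drum-1 vapor: z₂ = (0.7248, 0.0989, 0.1762).
Drum 2:
Material balance + equilibrium reduce to Σ zᵢ(Kᵢ−1)/(1+ψ₂(Kᵢ−1)) = 0.
g(0) = ΣzᵢKᵢ − 1 = 0.132 and g(1) = 1 − Σzᵢ/Kᵢ = -0.494, so a root lies in (0, 1).
Iterate (Newton) starting at ψ₂ = 0.5:
  ψ₂ = 0.500: g = -0.0235, g' = -0.413 → ψ₂ = 0.443
  ψ₂ = 0.443: g = -0.0011, g' = -0.376 → ψ₂ = 0.440
Converged at ψ₂ = 0.440.
  n-hexane: x = 0.609, y = 0.872
  n-heptane: x = 0.122, y = 0.070
  ethylbenzene: x = 0.269, y = 0.058

x_n-hexane (drum 2) = 0.609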